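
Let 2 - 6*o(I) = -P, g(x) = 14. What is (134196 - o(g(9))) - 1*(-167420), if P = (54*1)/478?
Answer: 432516839/1434 ≈ 3.0162e+5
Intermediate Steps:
P = 27/239 (P = 54*(1/478) = 27/239 ≈ 0.11297)
o(I) = 505/1434 (o(I) = ⅓ - (-1)*27/(6*239) = ⅓ - ⅙*(-27/239) = ⅓ + 9/478 = 505/1434)
(134196 - o(g(9))) - 1*(-167420) = (134196 - 1*505/1434) - 1*(-167420) = (134196 - 505/1434) + 167420 = 192436559/1434 + 167420 = 432516839/1434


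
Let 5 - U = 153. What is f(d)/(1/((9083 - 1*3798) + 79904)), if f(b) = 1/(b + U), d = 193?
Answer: 85189/45 ≈ 1893.1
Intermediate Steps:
U = -148 (U = 5 - 1*153 = 5 - 153 = -148)
f(b) = 1/(-148 + b) (f(b) = 1/(b - 148) = 1/(-148 + b))
f(d)/(1/((9083 - 1*3798) + 79904)) = 1/((-148 + 193)*(1/((9083 - 1*3798) + 79904))) = 1/(45*(1/((9083 - 3798) + 79904))) = 1/(45*(1/(5285 + 79904))) = 1/(45*(1/85189)) = (1/45)*85189 = 85189/45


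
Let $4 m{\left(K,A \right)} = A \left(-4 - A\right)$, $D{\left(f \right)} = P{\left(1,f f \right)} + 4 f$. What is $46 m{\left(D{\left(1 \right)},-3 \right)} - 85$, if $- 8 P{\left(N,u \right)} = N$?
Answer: $- \frac{101}{2} \approx -50.5$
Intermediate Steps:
$P{\left(N,u \right)} = - \frac{N}{8}$
$D{\left(f \right)} = - \frac{1}{8} + 4 f$ ($D{\left(f \right)} = \left(- \frac{1}{8}\right) 1 + 4 f = - \frac{1}{8} + 4 f$)
$m{\left(K,A \right)} = \frac{A \left(-4 - A\right)}{4}$
$46 m{\left(D{\left(1 \right)},-3 \right)} - 85 = 46 \left(\left(- \frac{1}{4}\right) \left(-3\right) \left(4 - 3\right)\right) - 85 = 46 \left(\left(- \frac{1}{4}\right) \left(-3\right) 1\right) - 85 = 46 \cdot \frac{3}{4} - 85 = \frac{69}{2} - 85 = - \frac{101}{2}$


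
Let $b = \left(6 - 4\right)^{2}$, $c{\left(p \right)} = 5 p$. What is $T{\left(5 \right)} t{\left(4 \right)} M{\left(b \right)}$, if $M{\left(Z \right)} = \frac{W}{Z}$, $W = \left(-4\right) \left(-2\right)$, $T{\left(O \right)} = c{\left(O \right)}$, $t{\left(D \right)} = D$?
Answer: $200$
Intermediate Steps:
$b = 4$ ($b = 2^{2} = 4$)
$T{\left(O \right)} = 5 O$
$W = 8$
$M{\left(Z \right)} = \frac{8}{Z}$
$T{\left(5 \right)} t{\left(4 \right)} M{\left(b \right)} = 5 \cdot 5 \cdot 4 \cdot \frac{8}{4} = 25 \cdot 4 \cdot 8 \cdot \frac{1}{4} = 100 \cdot 2 = 200$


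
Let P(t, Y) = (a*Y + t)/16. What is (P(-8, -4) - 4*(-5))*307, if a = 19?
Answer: 18113/4 ≈ 4528.3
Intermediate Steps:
P(t, Y) = t/16 + 19*Y/16 (P(t, Y) = (19*Y + t)/16 = (t + 19*Y)*(1/16) = t/16 + 19*Y/16)
(P(-8, -4) - 4*(-5))*307 = (((1/16)*(-8) + (19/16)*(-4)) - 4*(-5))*307 = ((-½ - 19/4) + 20)*307 = (-21/4 + 20)*307 = (59/4)*307 = 18113/4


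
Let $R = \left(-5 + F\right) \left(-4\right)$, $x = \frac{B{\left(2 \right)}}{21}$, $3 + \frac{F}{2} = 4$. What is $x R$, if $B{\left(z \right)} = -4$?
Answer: $- \frac{16}{7} \approx -2.2857$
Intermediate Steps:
$F = 2$ ($F = -6 + 2 \cdot 4 = -6 + 8 = 2$)
$x = - \frac{4}{21} \approx -0.19048$
$R = 12$ ($R = \left(-5 + 2\right) \left(-4\right) = \left(-3\right) \left(-4\right) = 12$)
$x R = \left(- \frac{4}{21}\right) 12 = - \frac{16}{7}$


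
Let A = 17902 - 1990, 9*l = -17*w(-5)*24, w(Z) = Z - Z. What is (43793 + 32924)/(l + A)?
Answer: 76717/15912 ≈ 4.8213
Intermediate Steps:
w(Z) = 0
l = 0 (l = (-17*0*24)/9 = (0*24)/9 = (⅑)*0 = 0)
A = 15912
(43793 + 32924)/(l + A) = (43793 + 32924)/(0 + 15912) = 76717/15912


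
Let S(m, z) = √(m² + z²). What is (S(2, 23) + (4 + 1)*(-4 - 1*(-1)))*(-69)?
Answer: 1035 - 69*√533 ≈ -557.99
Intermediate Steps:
(S(2, 23) + (4 + 1)*(-4 - 1*(-1)))*(-69) = (√(2² + 23²) + (4 + 1)*(-4 - 1*(-1)))*(-69) = (√(4 + 529) + 5*(-4 + 1))*(-69) = (√533 + 5*(-3))*(-69) = (√533 - 15)*(-69) = (-15 + √533)*(-69) = 1035 - 69*√533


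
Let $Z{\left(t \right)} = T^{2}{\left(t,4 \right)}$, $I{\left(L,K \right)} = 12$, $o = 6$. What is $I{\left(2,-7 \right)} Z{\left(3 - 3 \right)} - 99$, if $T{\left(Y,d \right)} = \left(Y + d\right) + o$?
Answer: $1101$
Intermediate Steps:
$T{\left(Y,d \right)} = 6 + Y + d$ ($T{\left(Y,d \right)} = \left(Y + d\right) + 6 = 6 + Y + d$)
$Z{\left(t \right)} = \left(10 + t\right)^{2}$ ($Z{\left(t \right)} = \left(6 + t + 4\right)^{2} = \left(10 + t\right)^{2}$)
$I{\left(2,-7 \right)} Z{\left(3 - 3 \right)} - 99 = 12 \left(10 + \left(3 - 3\right)\right)^{2} - 99 = 12 \left(10 + 0\right)^{2} - 99 = 12 \cdot 10^{2} - 99 = 12 \cdot 100 - 99 = 1200 - 99 = 1101$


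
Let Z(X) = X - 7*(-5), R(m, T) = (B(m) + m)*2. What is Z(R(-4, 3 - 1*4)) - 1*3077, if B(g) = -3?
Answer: -3056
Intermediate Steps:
R(m, T) = -6 + 2*m (R(m, T) = (-3 + m)*2 = -6 + 2*m)
Z(X) = 35 + X (Z(X) = X + 35 = 35 + X)
Z(R(-4, 3 - 1*4)) - 1*3077 = (35 + (-6 + 2*(-4))) - 1*3077 = (35 + (-6 - 8)) - 3077 = (35 - 14) - 3077 = 21 - 3077 = -3056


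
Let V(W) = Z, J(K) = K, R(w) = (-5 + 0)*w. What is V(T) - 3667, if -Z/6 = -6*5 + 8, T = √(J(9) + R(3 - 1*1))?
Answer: -3535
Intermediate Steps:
R(w) = -5*w
T = I (T = √(9 - 5*(3 - 1*1)) = √(9 - 5*(3 - 1)) = √(9 - 5*2) = √(9 - 10) = √(-1) = I ≈ 1.0*I)
Z = 132 (Z = -6*(-6*5 + 8) = -6*(-30 + 8) = -6*(-22) = 132)
V(W) = 132
V(T) - 3667 = 132 - 3667 = -3535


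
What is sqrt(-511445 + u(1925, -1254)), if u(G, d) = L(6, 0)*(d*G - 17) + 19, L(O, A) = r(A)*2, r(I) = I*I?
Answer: I*sqrt(511426) ≈ 715.14*I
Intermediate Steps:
r(I) = I**2
L(O, A) = 2*A**2 (L(O, A) = A**2*2 = 2*A**2)
u(G, d) = 19 (u(G, d) = (2*0**2)*(d*G - 17) + 19 = (2*0)*(G*d - 17) + 19 = 0*(-17 + G*d) + 19 = 0 + 19 = 19)
sqrt(-511445 + u(1925, -1254)) = sqrt(-511445 + 19) = sqrt(-511426) = I*sqrt(511426)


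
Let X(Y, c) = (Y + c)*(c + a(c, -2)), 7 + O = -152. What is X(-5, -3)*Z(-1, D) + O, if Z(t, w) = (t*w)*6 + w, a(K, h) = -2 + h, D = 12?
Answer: -3519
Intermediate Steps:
O = -159 (O = -7 - 152 = -159)
X(Y, c) = (-4 + c)*(Y + c) (X(Y, c) = (Y + c)*(c + (-2 - 2)) = (Y + c)*(c - 4) = (Y + c)*(-4 + c) = (-4 + c)*(Y + c))
Z(t, w) = w + 6*t*w (Z(t, w) = 6*t*w + w = w + 6*t*w)
X(-5, -3)*Z(-1, D) + O = ((-3)² - 4*(-5) - 4*(-3) - 5*(-3))*(12*(1 + 6*(-1))) - 159 = (9 + 20 + 12 + 15)*(12*(1 - 6)) - 159 = 56*(12*(-5)) - 159 = 56*(-60) - 159 = -3360 - 159 = -3519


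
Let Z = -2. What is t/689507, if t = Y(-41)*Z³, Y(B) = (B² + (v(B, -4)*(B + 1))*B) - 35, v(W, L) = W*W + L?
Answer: -22015408/689507 ≈ -31.929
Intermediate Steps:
v(W, L) = L + W² (v(W, L) = W² + L = L + W²)
Y(B) = -35 + B² + B*(1 + B)*(-4 + B²) (Y(B) = (B² + ((-4 + B²)*(B + 1))*B) - 35 = (B² + ((-4 + B²)*(1 + B))*B) - 35 = (B² + ((1 + B)*(-4 + B²))*B) - 35 = (B² + B*(1 + B)*(-4 + B²)) - 35 = -35 + B² + B*(1 + B)*(-4 + B²))
t = -22015408 (t = (-35 + (-41)³ + (-41)⁴ - 4*(-41) - 3*(-41)²)*(-2)³ = (-35 - 68921 + 2825761 + 164 - 3*1681)*(-8) = (-35 - 68921 + 2825761 + 164 - 5043)*(-8) = 2751926*(-8) = -22015408)
t/689507 = -22015408/689507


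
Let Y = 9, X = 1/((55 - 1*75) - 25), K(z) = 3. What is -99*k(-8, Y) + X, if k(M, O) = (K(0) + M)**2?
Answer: -111376/45 ≈ -2475.0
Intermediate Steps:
X = -1/45 (X = 1/((55 - 75) - 25) = 1/(-20 - 25) = 1/(-45) = -1/45 ≈ -0.022222)
k(M, O) = (3 + M)**2
-99*k(-8, Y) + X = -99*(3 - 8)**2 - 1/45 = -99*(-5)**2 - 1/45 = -99*25 - 1/45 = -2475 - 1/45 = -111376/45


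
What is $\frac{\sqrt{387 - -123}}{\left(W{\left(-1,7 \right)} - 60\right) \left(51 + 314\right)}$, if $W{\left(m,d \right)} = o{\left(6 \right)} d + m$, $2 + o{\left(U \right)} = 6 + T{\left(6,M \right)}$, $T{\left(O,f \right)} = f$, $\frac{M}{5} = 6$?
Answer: $\frac{\sqrt{510}}{64605} \approx 0.00034956$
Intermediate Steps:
$M = 30$ ($M = 5 \cdot 6 = 30$)
$o{\left(U \right)} = 34$ ($o{\left(U \right)} = -2 + \left(6 + 30\right) = -2 + 36 = 34$)
$W{\left(m,d \right)} = m + 34 d$ ($W{\left(m,d \right)} = 34 d + m = m + 34 d$)
$\frac{\sqrt{387 - -123}}{\left(W{\left(-1,7 \right)} - 60\right) \left(51 + 314\right)} = \frac{\sqrt{387 - -123}}{\left(\left(-1 + 34 \cdot 7\right) - 60\right) \left(51 + 314\right)} = \frac{\sqrt{387 + 123}}{\left(\left(-1 + 238\right) - 60\right) 365} = \frac{\sqrt{510}}{\left(237 - 60\right) 365} = \frac{\sqrt{510}}{177 \cdot 365} = \frac{\sqrt{510}}{64605}$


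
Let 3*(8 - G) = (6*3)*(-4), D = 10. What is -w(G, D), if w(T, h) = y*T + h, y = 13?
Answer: -426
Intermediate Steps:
G = 32 (G = 8 - 6*3*(-4)/3 = 8 - 6*(-4) = 8 - ⅓*(-72) = 8 + 24 = 32)
w(T, h) = h + 13*T (w(T, h) = 13*T + h = h + 13*T)
-w(G, D) = -(10 + 13*32) = -(10 + 416) = -1*426 = -426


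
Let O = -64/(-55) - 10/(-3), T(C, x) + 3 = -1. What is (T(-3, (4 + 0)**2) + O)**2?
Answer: 6724/27225 ≈ 0.24698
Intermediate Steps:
T(C, x) = -4 (T(C, x) = -3 - 1 = -4)
O = 742/165 (O = -64*(-1/55) - 10*(-1/3) = 64/55 + 10/3 = 742/165 ≈ 4.4970)
(T(-3, (4 + 0)**2) + O)**2 = (-4 + 742/165)**2 = (82/165)**2 = 6724/27225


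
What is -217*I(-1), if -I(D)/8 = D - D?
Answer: 0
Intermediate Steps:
I(D) = 0 (I(D) = -8*(D - D) = -8*0 = 0)
-217*I(-1) = -217*0 = 0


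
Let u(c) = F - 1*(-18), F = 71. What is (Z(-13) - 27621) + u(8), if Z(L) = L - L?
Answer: -27532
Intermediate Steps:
Z(L) = 0
u(c) = 89 (u(c) = 71 - 1*(-18) = 71 + 18 = 89)
(Z(-13) - 27621) + u(8) = (0 - 27621) + 89 = -27621 + 89 = -27532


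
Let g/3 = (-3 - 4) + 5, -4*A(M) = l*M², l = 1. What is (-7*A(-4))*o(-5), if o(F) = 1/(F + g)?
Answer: -28/11 ≈ -2.5455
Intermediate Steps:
A(M) = -M²/4
g = -6 (g = 3*((-3 - 4) + 5) = 3*(-7 + 5) = 3*(-2) = -6)
o(F) = 1/(-6 + F) (o(F) = 1/(F - 6) = 1/(-6 + F))
(-7*A(-4))*o(-5) = (-(-7)*(-4)²/4)/(-6 - 5) = -(-7)*16/4/(-11) = -7*(-4)*(-1/11) = 28*(-1/11) = -28/11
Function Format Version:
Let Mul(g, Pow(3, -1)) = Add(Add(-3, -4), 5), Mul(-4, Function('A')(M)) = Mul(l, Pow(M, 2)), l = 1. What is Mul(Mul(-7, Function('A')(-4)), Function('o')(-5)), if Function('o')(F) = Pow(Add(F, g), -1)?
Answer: Rational(-28, 11) ≈ -2.5455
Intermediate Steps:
Function('A')(M) = Mul(Rational(-1, 4), Pow(M, 2)) (Function('A')(M) = Mul(Rational(-1, 4), Mul(1, Pow(M, 2))) = Mul(Rational(-1, 4), Pow(M, 2)))
g = -6 (g = Mul(3, Add(Add(-3, -4), 5)) = Mul(3, Add(-7, 5)) = Mul(3, -2) = -6)
Function('o')(F) = Pow(Add(-6, F), -1) (Function('o')(F) = Pow(Add(F, -6), -1) = Pow(Add(-6, F), -1))
Mul(Mul(-7, Function('A')(-4)), Function('o')(-5)) = Mul(Mul(-7, Mul(Rational(-1, 4), Pow(-4, 2))), Pow(Add(-6, -5), -1)) = Mul(Mul(-7, Mul(Rational(-1, 4), 16)), Pow(-11, -1)) = Mul(Mul(-7, -4), Rational(-1, 11)) = Mul(28, Rational(-1, 11)) = Rational(-28, 11)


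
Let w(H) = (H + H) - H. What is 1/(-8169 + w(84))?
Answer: -1/8085 ≈ -0.00012369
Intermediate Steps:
w(H) = H (w(H) = 2*H - H = H)
1/(-8169 + w(84)) = 1/(-8169 + 84) = 1/(-8085) = -1/8085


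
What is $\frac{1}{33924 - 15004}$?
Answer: $\frac{1}{18920} \approx 5.2854 \cdot 10^{-5}$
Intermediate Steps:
$\frac{1}{33924 - 15004} = \frac{1}{18920}$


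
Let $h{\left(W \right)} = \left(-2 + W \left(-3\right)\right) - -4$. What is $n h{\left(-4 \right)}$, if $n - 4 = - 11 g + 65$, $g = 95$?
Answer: $-13664$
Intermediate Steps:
$h{\left(W \right)} = 2 - 3 W$ ($h{\left(W \right)} = \left(-2 - 3 W\right) + 4 = 2 - 3 W$)
$n = -976$ ($n = 4 + \left(\left(-11\right) 95 + 65\right) = 4 + \left(-1045 + 65\right) = 4 - 980 = -976$)
$n h{\left(-4 \right)} = - 976 \left(2 - -12\right) = - 976 \left(2 + 12\right) = \left(-976\right) 14 = -13664$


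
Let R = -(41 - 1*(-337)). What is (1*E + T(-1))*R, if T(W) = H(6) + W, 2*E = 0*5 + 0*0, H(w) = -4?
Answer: 1890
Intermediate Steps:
E = 0 (E = (0*5 + 0*0)/2 = (0 + 0)/2 = (½)*0 = 0)
T(W) = -4 + W
R = -378 (R = -(41 + 337) = -1*378 = -378)
(1*E + T(-1))*R = (1*0 + (-4 - 1))*(-378) = (0 - 5)*(-378) = -5*(-378) = 1890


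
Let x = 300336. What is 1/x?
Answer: 1/300336 ≈ 3.3296e-6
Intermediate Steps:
1/x = 1/300336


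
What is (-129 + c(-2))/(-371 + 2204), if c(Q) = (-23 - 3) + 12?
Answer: -11/141 ≈ -0.078014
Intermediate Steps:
c(Q) = -14 (c(Q) = -26 + 12 = -14)
(-129 + c(-2))/(-371 + 2204) = (-129 - 14)/(-371 + 2204) = -143/1833 = -143*1/1833 = -11/141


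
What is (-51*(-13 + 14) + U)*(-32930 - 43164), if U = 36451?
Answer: -2769821600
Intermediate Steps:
(-51*(-13 + 14) + U)*(-32930 - 43164) = (-51*(-13 + 14) + 36451)*(-32930 - 43164) = (-51*1 + 36451)*(-76094) = (-51 + 36451)*(-76094) = 36400*(-76094) = -2769821600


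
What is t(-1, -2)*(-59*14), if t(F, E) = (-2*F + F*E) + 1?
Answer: -4130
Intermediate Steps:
t(F, E) = 1 - 2*F + E*F (t(F, E) = (-2*F + E*F) + 1 = 1 - 2*F + E*F)
t(-1, -2)*(-59*14) = (1 - 2*(-1) - 2*(-1))*(-59*14) = (1 + 2 + 2)*(-826) = 5*(-826) = -4130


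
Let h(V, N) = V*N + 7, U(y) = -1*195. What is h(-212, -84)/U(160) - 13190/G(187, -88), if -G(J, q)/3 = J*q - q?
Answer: -29245327/319176 ≈ -91.628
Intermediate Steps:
G(J, q) = 3*q - 3*J*q (G(J, q) = -3*(J*q - q) = -3*(-q + J*q) = 3*q - 3*J*q)
U(y) = -195
h(V, N) = 7 + N*V (h(V, N) = N*V + 7 = 7 + N*V)
h(-212, -84)/U(160) - 13190/G(187, -88) = (7 - 84*(-212))/(-195) - 13190*(-1/(264*(1 - 1*187))) = (7 + 17808)*(-1/195) - 13190*(-1/(264*(1 - 187))) = 17815*(-1/195) - 13190/(3*(-88)*(-186)) = -3563/39 - 13190/49104 = -3563/39 - 13190*1/49104 = -3563/39 - 6595/24552 = -29245327/319176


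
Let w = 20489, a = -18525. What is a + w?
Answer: 1964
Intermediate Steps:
a + w = -18525 + 20489 = 1964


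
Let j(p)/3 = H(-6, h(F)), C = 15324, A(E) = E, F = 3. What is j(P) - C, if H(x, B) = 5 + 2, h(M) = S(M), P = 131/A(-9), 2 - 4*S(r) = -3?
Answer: -15303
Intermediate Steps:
S(r) = 5/4 (S(r) = ½ - ¼*(-3) = ½ + ¾ = 5/4)
P = -131/9 (P = 131/(-9) = 131*(-⅑) = -131/9 ≈ -14.556)
h(M) = 5/4
H(x, B) = 7
j(p) = 21 (j(p) = 3*7 = 21)
j(P) - C = 21 - 1*15324 = 21 - 15324 = -15303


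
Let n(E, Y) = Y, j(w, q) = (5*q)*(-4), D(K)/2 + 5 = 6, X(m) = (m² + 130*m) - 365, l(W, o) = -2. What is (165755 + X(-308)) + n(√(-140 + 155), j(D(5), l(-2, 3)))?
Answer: 220254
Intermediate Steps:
X(m) = -365 + m² + 130*m
D(K) = 2 (D(K) = -10 + 2*6 = -10 + 12 = 2)
j(w, q) = -20*q
(165755 + X(-308)) + n(√(-140 + 155), j(D(5), l(-2, 3))) = (165755 + (-365 + (-308)² + 130*(-308))) - 20*(-2) = (165755 + (-365 + 94864 - 40040)) + 40 = (165755 + 54459) + 40 = 220214 + 40 = 220254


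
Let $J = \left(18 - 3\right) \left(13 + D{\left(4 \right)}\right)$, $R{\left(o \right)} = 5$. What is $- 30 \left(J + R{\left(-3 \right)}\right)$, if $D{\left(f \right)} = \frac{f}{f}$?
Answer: $-6450$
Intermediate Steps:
$D{\left(f \right)} = 1$
$J = 210$ ($J = \left(18 - 3\right) \left(13 + 1\right) = 15 \cdot 14 = 210$)
$- 30 \left(J + R{\left(-3 \right)}\right) = - 30 \left(210 + 5\right) = \left(-30\right) 215 = -6450$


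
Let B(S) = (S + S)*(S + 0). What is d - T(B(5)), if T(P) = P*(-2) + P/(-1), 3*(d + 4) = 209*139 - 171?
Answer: 29318/3 ≈ 9772.7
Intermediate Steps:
d = 28868/3 (d = -4 + (209*139 - 171)/3 = -4 + (29051 - 171)/3 = -4 + (1/3)*28880 = -4 + 28880/3 = 28868/3 ≈ 9622.7)
B(S) = 2*S**2 (B(S) = (2*S)*S = 2*S**2)
T(P) = -3*P (T(P) = -2*P + P*(-1) = -2*P - P = -3*P)
d - T(B(5)) = 28868/3 - (-3)*2*5**2 = 28868/3 - (-3)*2*25 = 28868/3 - (-3)*50 = 28868/3 - 1*(-150) = 28868/3 + 150 = 29318/3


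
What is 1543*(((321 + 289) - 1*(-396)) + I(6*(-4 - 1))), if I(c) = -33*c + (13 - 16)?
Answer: 3075199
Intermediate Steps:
I(c) = -3 - 33*c (I(c) = -33*c - 3 = -3 - 33*c)
1543*(((321 + 289) - 1*(-396)) + I(6*(-4 - 1))) = 1543*(((321 + 289) - 1*(-396)) + (-3 - 198*(-4 - 1))) = 1543*((610 + 396) + (-3 - 198*(-5))) = 1543*(1006 + (-3 - 33*(-30))) = 1543*(1006 + (-3 + 990)) = 1543*(1006 + 987) = 1543*1993 = 3075199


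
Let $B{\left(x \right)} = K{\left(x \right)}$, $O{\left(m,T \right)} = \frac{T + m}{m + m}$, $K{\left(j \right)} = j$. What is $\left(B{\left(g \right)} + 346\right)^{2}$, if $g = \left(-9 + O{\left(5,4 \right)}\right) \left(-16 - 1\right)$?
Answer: $\frac{23396569}{100} \approx 2.3397 \cdot 10^{5}$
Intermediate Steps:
$O{\left(m,T \right)} = \frac{T + m}{2 m}$
$g = \frac{1377}{10}$ ($g = \left(-9 + \frac{4 + 5}{2 \cdot 5}\right) \left(-16 - 1\right) = \left(-9 + \frac{1}{2} \cdot \frac{1}{5} \cdot 9\right) \left(-17\right) = \left(-9 + \frac{9}{10}\right) \left(-17\right) = \left(- \frac{81}{10}\right) \left(-17\right) = \frac{1377}{10} \approx 137.7$)
$B{\left(x \right)} = x$
$\left(B{\left(g \right)} + 346\right)^{2} = \left(\frac{1377}{10} + 346\right)^{2} = \left(\frac{4837}{10}\right)^{2} = \frac{23396569}{100}$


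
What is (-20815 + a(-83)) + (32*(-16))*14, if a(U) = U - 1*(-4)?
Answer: -28062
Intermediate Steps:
a(U) = 4 + U (a(U) = U + 4 = 4 + U)
(-20815 + a(-83)) + (32*(-16))*14 = (-20815 + (4 - 83)) + (32*(-16))*14 = (-20815 - 79) - 512*14 = -20894 - 7168 = -28062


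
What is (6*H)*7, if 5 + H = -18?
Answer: -966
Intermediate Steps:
H = -23 (H = -5 - 18 = -23)
(6*H)*7 = (6*(-23))*7 = -138*7 = -966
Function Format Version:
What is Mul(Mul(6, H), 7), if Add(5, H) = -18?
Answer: -966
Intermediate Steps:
H = -23 (H = Add(-5, -18) = -23)
Mul(Mul(6, H), 7) = Mul(Mul(6, -23), 7) = Mul(-138, 7) = -966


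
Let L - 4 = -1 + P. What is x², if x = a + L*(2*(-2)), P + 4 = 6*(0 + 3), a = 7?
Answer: 3721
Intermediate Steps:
P = 14 (P = -4 + 6*(0 + 3) = -4 + 6*3 = -4 + 18 = 14)
L = 17 (L = 4 + (-1 + 14) = 4 + 13 = 17)
x = -61 (x = 7 + 17*(2*(-2)) = 7 + 17*(-4) = 7 - 68 = -61)
x² = (-61)² = 3721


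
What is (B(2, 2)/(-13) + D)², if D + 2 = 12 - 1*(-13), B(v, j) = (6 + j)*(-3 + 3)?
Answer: 529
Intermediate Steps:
B(v, j) = 0 (B(v, j) = (6 + j)*0 = 0)
D = 23 (D = -2 + (12 - 1*(-13)) = -2 + (12 + 13) = -2 + 25 = 23)
(B(2, 2)/(-13) + D)² = (0/(-13) + 23)² = (0*(-1/13) + 23)² = (0 + 23)² = 23² = 529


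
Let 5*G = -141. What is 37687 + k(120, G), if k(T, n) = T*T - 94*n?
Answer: 273689/5 ≈ 54738.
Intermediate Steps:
G = -141/5 (G = (1/5)*(-141) = -141/5 ≈ -28.200)
k(T, n) = T**2 - 94*n
37687 + k(120, G) = 37687 + (120**2 - 94*(-141/5)) = 37687 + (14400 + 13254/5) = 37687 + 85254/5 = 273689/5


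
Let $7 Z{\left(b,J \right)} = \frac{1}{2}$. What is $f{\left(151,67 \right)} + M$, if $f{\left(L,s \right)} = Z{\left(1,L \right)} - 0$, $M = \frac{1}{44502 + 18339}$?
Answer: $\frac{62855}{879774} \approx 0.071445$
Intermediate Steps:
$Z{\left(b,J \right)} = \frac{1}{14}$ ($Z{\left(b,J \right)} = \frac{1}{7 \cdot 2} = \frac{1}{7} \cdot \frac{1}{2} = \frac{1}{14}$)
$M = \frac{1}{62841} \approx 1.5913 \cdot 10^{-5}$
$f{\left(L,s \right)} = \frac{1}{14}$ ($f{\left(L,s \right)} = \frac{1}{14} - 0 = \frac{1}{14} + 0 = \frac{1}{14}$)
$f{\left(151,67 \right)} + M = \frac{1}{14} + \frac{1}{62841} = \frac{62855}{879774}$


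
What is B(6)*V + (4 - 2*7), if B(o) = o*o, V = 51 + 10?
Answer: 2186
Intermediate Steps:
V = 61
B(o) = o²
B(6)*V + (4 - 2*7) = 6²*61 + (4 - 2*7) = 36*61 + (4 - 14) = 2196 - 10 = 2186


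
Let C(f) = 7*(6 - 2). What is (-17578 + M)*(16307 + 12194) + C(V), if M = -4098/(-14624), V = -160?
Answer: -3663184503051/7312 ≈ -5.0098e+8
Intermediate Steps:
M = 2049/7312 (M = -4098*(-1/14624) = 2049/7312 ≈ 0.28022)
C(f) = 28 (C(f) = 7*4 = 28)
(-17578 + M)*(16307 + 12194) + C(V) = (-17578 + 2049/7312)*(16307 + 12194) + 28 = -128528287/7312*28501 + 28 = -3663184707787/7312 + 28 = -3663184503051/7312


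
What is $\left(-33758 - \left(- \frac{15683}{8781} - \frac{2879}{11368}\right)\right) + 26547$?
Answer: $- \frac{719615819245}{99822408} \approx -7209.0$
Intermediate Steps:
$\left(-33758 - \left(- \frac{15683}{8781} - \frac{2879}{11368}\right)\right) + 26547 = \left(-33758 - - \frac{203564843}{99822408}\right) + 26547 = \left(-33758 + \left(\frac{15683}{8781} + \frac{2879}{11368}\right)\right) + 26547 = \left(-33758 + \frac{203564843}{99822408}\right) + 26547 = - \frac{3369601284421}{99822408} + 26547 = - \frac{719615819245}{99822408}$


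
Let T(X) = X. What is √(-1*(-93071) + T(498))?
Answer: √93569 ≈ 305.89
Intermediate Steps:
√(-1*(-93071) + T(498)) = √(-1*(-93071) + 498) = √(93071 + 498) = √93569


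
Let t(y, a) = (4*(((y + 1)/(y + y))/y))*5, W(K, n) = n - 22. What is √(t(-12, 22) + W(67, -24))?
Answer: I*√6734/12 ≈ 6.8384*I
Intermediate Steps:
W(K, n) = -22 + n
t(y, a) = 10*(1 + y)/y² (t(y, a) = (4*(((1 + y)/((2*y)))/y))*5 = (4*(((1 + y)*(1/(2*y)))/y))*5 = (4*(((1 + y)/(2*y))/y))*5 = (4*((1 + y)/(2*y²)))*5 = (2*(1 + y)/y²)*5 = 10*(1 + y)/y²)
√(t(-12, 22) + W(67, -24)) = √(10*(1 - 12)/(-12)² + (-22 - 24)) = √(10*(1/144)*(-11) - 46) = √(-55/72 - 46) = √(-3367/72) = I*√6734/12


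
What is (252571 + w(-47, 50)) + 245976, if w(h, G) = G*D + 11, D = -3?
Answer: 498408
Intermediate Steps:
w(h, G) = 11 - 3*G (w(h, G) = G*(-3) + 11 = -3*G + 11 = 11 - 3*G)
(252571 + w(-47, 50)) + 245976 = (252571 + (11 - 3*50)) + 245976 = (252571 + (11 - 150)) + 245976 = (252571 - 139) + 245976 = 252432 + 245976 = 498408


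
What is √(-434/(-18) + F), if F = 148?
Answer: √1549/3 ≈ 13.119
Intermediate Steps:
√(-434/(-18) + F) = √(-434/(-18) + 148) = √(-434*(-1/18) + 148) = √(217/9 + 148) = √(1549/9) = √1549/3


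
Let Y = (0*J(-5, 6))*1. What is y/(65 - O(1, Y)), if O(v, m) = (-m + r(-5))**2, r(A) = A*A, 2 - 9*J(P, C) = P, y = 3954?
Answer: -1977/280 ≈ -7.0607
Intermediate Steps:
J(P, C) = 2/9 - P/9
Y = 0 (Y = (0*(2/9 - 1/9*(-5)))*1 = (0*(2/9 + 5/9))*1 = (0*(7/9))*1 = 0*1 = 0)
r(A) = A**2
O(v, m) = (25 - m)**2 (O(v, m) = (-m + (-5)**2)**2 = (-m + 25)**2 = (25 - m)**2)
y/(65 - O(1, Y)) = 3954/(65 - (-25 + 0)**2) = 3954/(65 - 1*(-25)**2) = 3954/(65 - 1*625) = 3954/(65 - 625) = 3954/(-560) = 3954*(-1/560) = -1977/280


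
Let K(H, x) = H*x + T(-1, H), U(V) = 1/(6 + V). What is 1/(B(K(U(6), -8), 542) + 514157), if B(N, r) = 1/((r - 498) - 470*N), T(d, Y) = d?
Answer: 2482/1276137677 ≈ 1.9449e-6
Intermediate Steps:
K(H, x) = -1 + H*x (K(H, x) = H*x - 1 = -1 + H*x)
B(N, r) = 1/(-498 + r - 470*N) (B(N, r) = 1/((-498 + r) - 470*N) = 1/(-498 + r - 470*N))
1/(B(K(U(6), -8), 542) + 514157) = 1/(1/(-498 + 542 - 470*(-1 - 8/(6 + 6))) + 514157) = 1/(1/(-498 + 542 - 470*(-1 - 8/12)) + 514157) = 1/(1/(-498 + 542 - 470*(-1 + (1/12)*(-8))) + 514157) = 1/(1/(-498 + 542 - 470*(-1 - ⅔)) + 514157) = 1/(1/(-498 + 542 - 470*(-5/3)) + 514157) = 1/(1/(-498 + 542 + 2350/3) + 514157) = 1/(1/(2482/3) + 514157) = 1/(3/2482 + 514157) = 1/(1276137677/2482) = 2482/1276137677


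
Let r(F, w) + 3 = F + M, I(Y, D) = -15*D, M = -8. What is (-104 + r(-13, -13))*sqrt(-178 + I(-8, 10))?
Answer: -256*I*sqrt(82) ≈ -2318.2*I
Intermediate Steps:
r(F, w) = -11 + F (r(F, w) = -3 + (F - 8) = -3 + (-8 + F) = -11 + F)
(-104 + r(-13, -13))*sqrt(-178 + I(-8, 10)) = (-104 + (-11 - 13))*sqrt(-178 - 15*10) = (-104 - 24)*sqrt(-178 - 150) = -256*I*sqrt(82)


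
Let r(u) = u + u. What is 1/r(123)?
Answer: 1/246 ≈ 0.0040650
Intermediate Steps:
r(u) = 2*u
1/r(123) = 1/(2*123) = 1/246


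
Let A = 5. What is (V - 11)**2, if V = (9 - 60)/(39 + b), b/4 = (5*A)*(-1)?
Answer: 384400/3721 ≈ 103.31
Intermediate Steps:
b = -100 (b = 4*((5*5)*(-1)) = 4*(25*(-1)) = 4*(-25) = -100)
V = 51/61 (V = (9 - 60)/(39 - 100) = -51/(-61) = -51*(-1/61) = 51/61 ≈ 0.83607)
(V - 11)**2 = (51/61 - 11)**2 = (-620/61)**2 = 384400/3721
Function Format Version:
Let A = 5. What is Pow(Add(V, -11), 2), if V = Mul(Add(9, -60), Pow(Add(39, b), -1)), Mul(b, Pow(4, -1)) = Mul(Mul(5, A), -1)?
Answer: Rational(384400, 3721) ≈ 103.31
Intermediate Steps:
b = -100 (b = Mul(4, Mul(Mul(5, 5), -1)) = Mul(4, Mul(25, -1)) = Mul(4, -25) = -100)
V = Rational(51, 61) (V = Mul(Add(9, -60), Pow(Add(39, -100), -1)) = Mul(-51, Pow(-61, -1)) = Mul(-51, Rational(-1, 61)) = Rational(51, 61) ≈ 0.83607)
Pow(Add(V, -11), 2) = Pow(Add(Rational(51, 61), -11), 2) = Pow(Rational(-620, 61), 2) = Rational(384400, 3721)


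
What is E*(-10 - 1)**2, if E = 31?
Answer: 3751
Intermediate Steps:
E*(-10 - 1)**2 = 31*(-10 - 1)**2 = 31*(-11)**2 = 31*121 = 3751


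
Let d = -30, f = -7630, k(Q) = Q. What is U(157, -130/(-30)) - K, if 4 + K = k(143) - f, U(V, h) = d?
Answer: -7799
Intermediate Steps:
U(V, h) = -30
K = 7769 (K = -4 + (143 - 1*(-7630)) = -4 + (143 + 7630) = -4 + 7773 = 7769)
U(157, -130/(-30)) - K = -30 - 1*7769 = -30 - 7769 = -7799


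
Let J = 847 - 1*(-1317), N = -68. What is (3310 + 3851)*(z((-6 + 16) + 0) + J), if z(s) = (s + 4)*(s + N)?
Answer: 9681672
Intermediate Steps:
J = 2164 (J = 847 + 1317 = 2164)
z(s) = (-68 + s)*(4 + s) (z(s) = (s + 4)*(s - 68) = (4 + s)*(-68 + s) = (-68 + s)*(4 + s))
(3310 + 3851)*(z((-6 + 16) + 0) + J) = (3310 + 3851)*((-272 + ((-6 + 16) + 0)**2 - 64*((-6 + 16) + 0)) + 2164) = 7161*((-272 + (10 + 0)**2 - 64*(10 + 0)) + 2164) = 7161*((-272 + 10**2 - 64*10) + 2164) = 7161*((-272 + 100 - 640) + 2164) = 7161*(-812 + 2164) = 7161*1352 = 9681672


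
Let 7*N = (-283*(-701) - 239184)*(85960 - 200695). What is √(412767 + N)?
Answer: 2*√8197336182/7 ≈ 25868.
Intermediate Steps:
N = 4681302735/7 (N = ((-283*(-701) - 239184)*(85960 - 200695))/7 = ((198383 - 239184)*(-114735))/7 = (-40801*(-114735))/7 = (⅐)*4681302735 = 4681302735/7 ≈ 6.6876e+8)
√(412767 + N) = √(412767 + 4681302735/7) = √(4684192104/7) = 2*√8197336182/7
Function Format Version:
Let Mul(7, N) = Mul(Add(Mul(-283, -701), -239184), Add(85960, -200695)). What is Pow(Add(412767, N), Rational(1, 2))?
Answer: Mul(Rational(2, 7), Pow(8197336182, Rational(1, 2))) ≈ 25868.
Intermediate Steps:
N = Rational(4681302735, 7) (N = Mul(Rational(1, 7), Mul(Add(Mul(-283, -701), -239184), Add(85960, -200695))) = Mul(Rational(1, 7), Mul(Add(198383, -239184), -114735)) = Mul(Rational(1, 7), Mul(-40801, -114735)) = Mul(Rational(1, 7), 4681302735) = Rational(4681302735, 7) ≈ 6.6876e+8)
Pow(Add(412767, N), Rational(1, 2)) = Pow(Add(412767, Rational(4681302735, 7)), Rational(1, 2)) = Pow(Rational(4684192104, 7), Rational(1, 2)) = Mul(Rational(2, 7), Pow(8197336182, Rational(1, 2)))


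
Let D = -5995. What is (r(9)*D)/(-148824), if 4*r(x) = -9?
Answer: -5995/66144 ≈ -0.090636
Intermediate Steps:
r(x) = -9/4 (r(x) = (¼)*(-9) = -9/4)
(r(9)*D)/(-148824) = -9/4*(-5995)/(-148824) = (53955/4)*(-1/148824) = -5995/66144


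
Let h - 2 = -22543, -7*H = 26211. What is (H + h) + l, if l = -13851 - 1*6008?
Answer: -323011/7 ≈ -46144.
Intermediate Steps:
H = -26211/7 (H = -⅐*26211 = -26211/7 ≈ -3744.4)
h = -22541 (h = 2 - 22543 = -22541)
l = -19859 (l = -13851 - 6008 = -19859)
(H + h) + l = (-26211/7 - 22541) - 19859 = -183998/7 - 19859 = -323011/7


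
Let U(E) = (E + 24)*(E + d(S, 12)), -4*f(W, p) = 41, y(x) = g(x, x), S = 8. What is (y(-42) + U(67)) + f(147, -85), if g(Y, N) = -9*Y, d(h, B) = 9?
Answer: 29135/4 ≈ 7283.8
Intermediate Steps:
y(x) = -9*x
f(W, p) = -41/4 (f(W, p) = -¼*41 = -41/4)
U(E) = (9 + E)*(24 + E) (U(E) = (E + 24)*(E + 9) = (24 + E)*(9 + E) = (9 + E)*(24 + E))
(y(-42) + U(67)) + f(147, -85) = (-9*(-42) + (216 + 67² + 33*67)) - 41/4 = (378 + (216 + 4489 + 2211)) - 41/4 = (378 + 6916) - 41/4 = 7294 - 41/4 = 29135/4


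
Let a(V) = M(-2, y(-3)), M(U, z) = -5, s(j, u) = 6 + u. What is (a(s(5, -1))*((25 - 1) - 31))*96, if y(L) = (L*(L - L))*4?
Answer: 3360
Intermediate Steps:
y(L) = 0 (y(L) = (L*0)*4 = 0*4 = 0)
a(V) = -5
(a(s(5, -1))*((25 - 1) - 31))*96 = -5*((25 - 1) - 31)*96 = -5*(24 - 31)*96 = -5*(-7)*96 = 35*96 = 3360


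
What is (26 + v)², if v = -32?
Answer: 36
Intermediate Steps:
(26 + v)² = (26 - 32)² = (-6)² = 36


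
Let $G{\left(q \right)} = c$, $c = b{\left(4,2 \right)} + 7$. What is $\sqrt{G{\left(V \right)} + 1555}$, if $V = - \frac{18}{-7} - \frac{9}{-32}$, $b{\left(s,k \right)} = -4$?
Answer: $\sqrt{1558} \approx 39.471$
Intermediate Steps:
$V = \frac{639}{224}$ ($V = \left(-18\right) \left(- \frac{1}{7}\right) - - \frac{9}{32} = \frac{18}{7} + \frac{9}{32} = \frac{639}{224} \approx 2.8527$)
$c = 3$ ($c = -4 + 7 = 3$)
$G{\left(q \right)} = 3$
$\sqrt{G{\left(V \right)} + 1555} = \sqrt{3 + 1555} = \sqrt{1558}$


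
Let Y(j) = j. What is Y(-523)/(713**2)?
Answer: -523/508369 ≈ -0.0010288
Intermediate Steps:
Y(-523)/(713**2) = -523/(713**2) = -523/508369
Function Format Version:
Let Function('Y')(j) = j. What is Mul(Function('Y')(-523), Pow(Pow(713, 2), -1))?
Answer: Rational(-523, 508369) ≈ -0.0010288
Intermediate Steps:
Mul(Function('Y')(-523), Pow(Pow(713, 2), -1)) = Mul(-523, Pow(Pow(713, 2), -1)) = Mul(-523, Pow(508369, -1)) = Mul(-523, Rational(1, 508369)) = Rational(-523, 508369)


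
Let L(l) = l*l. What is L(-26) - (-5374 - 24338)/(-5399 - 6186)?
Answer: 7801748/11585 ≈ 673.44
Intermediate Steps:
L(l) = l²
L(-26) - (-5374 - 24338)/(-5399 - 6186) = (-26)² - (-5374 - 24338)/(-5399 - 6186) = 676 - (-29712)/(-11585) = 676 - (-29712)*(-1)/11585 = 676 - 1*29712/11585 = 676 - 29712/11585 = 7801748/11585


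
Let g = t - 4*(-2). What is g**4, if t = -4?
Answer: 256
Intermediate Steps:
g = 4 (g = -4 - 4*(-2) = -4 + 8 = 4)
g**4 = 4**4 = 256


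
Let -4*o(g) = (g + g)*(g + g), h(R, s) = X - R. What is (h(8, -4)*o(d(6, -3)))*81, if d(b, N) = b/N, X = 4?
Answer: 1296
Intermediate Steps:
h(R, s) = 4 - R
o(g) = -g² (o(g) = -(g + g)*(g + g)/4 = -2*g*2*g/4 = -g²)
(h(8, -4)*o(d(6, -3)))*81 = ((4 - 1*8)*(-(6/(-3))²))*81 = ((4 - 8)*(-(6*(-⅓))²))*81 = -(-4)*(-2)²*81 = -(-4)*4*81 = -4*(-4)*81 = 16*81 = 1296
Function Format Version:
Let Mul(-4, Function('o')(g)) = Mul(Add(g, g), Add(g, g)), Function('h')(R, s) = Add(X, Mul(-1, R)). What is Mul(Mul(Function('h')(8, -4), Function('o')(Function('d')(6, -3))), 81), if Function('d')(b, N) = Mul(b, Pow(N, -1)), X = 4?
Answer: 1296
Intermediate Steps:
Function('h')(R, s) = Add(4, Mul(-1, R))
Function('o')(g) = Mul(-1, Pow(g, 2)) (Function('o')(g) = Mul(Rational(-1, 4), Mul(Add(g, g), Add(g, g))) = Mul(Rational(-1, 4), Mul(Mul(2, g), Mul(2, g))) = Mul(Rational(-1, 4), Mul(4, Pow(g, 2))) = Mul(-1, Pow(g, 2)))
Mul(Mul(Function('h')(8, -4), Function('o')(Function('d')(6, -3))), 81) = Mul(Mul(Add(4, Mul(-1, 8)), Mul(-1, Pow(Mul(6, Pow(-3, -1)), 2))), 81) = Mul(Mul(Add(4, -8), Mul(-1, Pow(Mul(6, Rational(-1, 3)), 2))), 81) = Mul(Mul(-4, Mul(-1, Pow(-2, 2))), 81) = Mul(Mul(-4, Mul(-1, 4)), 81) = Mul(Mul(-4, -4), 81) = Mul(16, 81) = 1296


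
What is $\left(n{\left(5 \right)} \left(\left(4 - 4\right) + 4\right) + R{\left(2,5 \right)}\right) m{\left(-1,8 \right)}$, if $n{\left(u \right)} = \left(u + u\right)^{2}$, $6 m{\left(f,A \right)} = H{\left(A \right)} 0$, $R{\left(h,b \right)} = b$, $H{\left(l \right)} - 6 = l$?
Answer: $0$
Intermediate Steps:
$H{\left(l \right)} = 6 + l$
$m{\left(f,A \right)} = 0$ ($m{\left(f,A \right)} = \frac{\left(6 + A\right) 0}{6} = \frac{1}{6} \cdot 0 = 0$)
$n{\left(u \right)} = 4 u^{2}$ ($n{\left(u \right)} = \left(2 u\right)^{2} = 4 u^{2}$)
$\left(n{\left(5 \right)} \left(\left(4 - 4\right) + 4\right) + R{\left(2,5 \right)}\right) m{\left(-1,8 \right)} = \left(4 \cdot 5^{2} \left(\left(4 - 4\right) + 4\right) + 5\right) 0 = \left(4 \cdot 25 \left(0 + 4\right) + 5\right) 0 = \left(100 \cdot 4 + 5\right) 0 = \left(400 + 5\right) 0 = 405 \cdot 0 = 0$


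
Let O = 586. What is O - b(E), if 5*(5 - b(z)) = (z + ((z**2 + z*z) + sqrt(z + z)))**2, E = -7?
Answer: 11172/5 + 182*I*sqrt(14)/5 ≈ 2234.4 + 136.2*I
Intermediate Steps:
b(z) = 5 - (z + 2*z**2 + sqrt(2)*sqrt(z))**2/5 (b(z) = 5 - (z + ((z**2 + z*z) + sqrt(z + z)))**2/5 = 5 - (z + ((z**2 + z**2) + sqrt(2*z)))**2/5 = 5 - (z + (2*z**2 + sqrt(2)*sqrt(z)))**2/5 = 5 - (z + 2*z**2 + sqrt(2)*sqrt(z))**2/5)
O - b(E) = 586 - (5 - (-7 + 2*(-7)**2 + sqrt(2)*sqrt(-7))**2/5) = 586 - (5 - (-7 + 2*49 + sqrt(2)*(I*sqrt(7)))**2/5) = 586 - (5 - (-7 + 98 + I*sqrt(14))**2/5) = 586 - (5 - (91 + I*sqrt(14))**2/5) = 586 + (-5 + (91 + I*sqrt(14))**2/5) = 581 + (91 + I*sqrt(14))**2/5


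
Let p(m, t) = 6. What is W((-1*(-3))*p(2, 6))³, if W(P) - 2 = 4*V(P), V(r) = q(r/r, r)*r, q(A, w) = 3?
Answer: 10360232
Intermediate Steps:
V(r) = 3*r
W(P) = 2 + 12*P (W(P) = 2 + 4*(3*P) = 2 + 12*P)
W((-1*(-3))*p(2, 6))³ = (2 + 12*(-1*(-3)*6))³ = (2 + 12*(3*6))³ = (2 + 12*18)³ = (2 + 216)³ = 218³ = 10360232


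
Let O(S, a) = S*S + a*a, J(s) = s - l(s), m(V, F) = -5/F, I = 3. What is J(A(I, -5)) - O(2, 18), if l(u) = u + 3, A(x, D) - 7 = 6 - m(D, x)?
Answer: -331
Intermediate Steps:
A(x, D) = 13 + 5/x (A(x, D) = 7 + (6 - (-5)/x) = 7 + (6 + 5/x) = 13 + 5/x)
l(u) = 3 + u
J(s) = -3 (J(s) = s - (3 + s) = s + (-3 - s) = -3)
O(S, a) = S² + a²
J(A(I, -5)) - O(2, 18) = -3 - (2² + 18²) = -3 - (4 + 324) = -3 - 1*328 = -3 - 328 = -331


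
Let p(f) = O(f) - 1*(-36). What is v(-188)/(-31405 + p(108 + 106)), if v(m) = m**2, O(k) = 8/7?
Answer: -247408/219575 ≈ -1.1268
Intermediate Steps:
O(k) = 8/7 (O(k) = 8*(1/7) = 8/7)
p(f) = 260/7 (p(f) = 8/7 - 1*(-36) = 8/7 + 36 = 260/7)
v(-188)/(-31405 + p(108 + 106)) = (-188)**2/(-31405 + 260/7) = 35344/(-219575/7) = 35344*(-7/219575) = -247408/219575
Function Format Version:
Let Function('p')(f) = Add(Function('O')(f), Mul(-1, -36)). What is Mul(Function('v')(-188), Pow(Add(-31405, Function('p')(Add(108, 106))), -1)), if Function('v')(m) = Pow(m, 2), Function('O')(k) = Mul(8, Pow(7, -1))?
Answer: Rational(-247408, 219575) ≈ -1.1268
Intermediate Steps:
Function('O')(k) = Rational(8, 7) (Function('O')(k) = Mul(8, Rational(1, 7)) = Rational(8, 7))
Function('p')(f) = Rational(260, 7) (Function('p')(f) = Add(Rational(8, 7), Mul(-1, -36)) = Add(Rational(8, 7), 36) = Rational(260, 7))
Mul(Function('v')(-188), Pow(Add(-31405, Function('p')(Add(108, 106))), -1)) = Mul(Pow(-188, 2), Pow(Add(-31405, Rational(260, 7)), -1)) = Mul(35344, Pow(Rational(-219575, 7), -1)) = Mul(35344, Rational(-7, 219575)) = Rational(-247408, 219575)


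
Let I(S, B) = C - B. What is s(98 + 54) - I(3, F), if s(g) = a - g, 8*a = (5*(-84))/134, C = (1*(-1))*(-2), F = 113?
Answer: -11093/268 ≈ -41.392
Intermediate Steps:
C = 2 (C = -1*(-2) = 2)
a = -105/268 (a = ((5*(-84))/134)/8 = (-420*1/134)/8 = (1/8)*(-210/67) = -105/268 ≈ -0.39179)
I(S, B) = 2 - B
s(g) = -105/268 - g
s(98 + 54) - I(3, F) = (-105/268 - (98 + 54)) - (2 - 1*113) = (-105/268 - 1*152) - (2 - 113) = (-105/268 - 152) - 1*(-111) = -40841/268 + 111 = -11093/268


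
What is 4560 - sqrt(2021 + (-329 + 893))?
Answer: 4560 - sqrt(2585) ≈ 4509.2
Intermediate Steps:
4560 - sqrt(2021 + (-329 + 893)) = 4560 - sqrt(2021 + 564) = 4560 - sqrt(2585)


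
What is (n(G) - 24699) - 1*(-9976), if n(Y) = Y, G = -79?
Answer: -14802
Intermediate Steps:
(n(G) - 24699) - 1*(-9976) = (-79 - 24699) - 1*(-9976) = -24778 + 9976 = -14802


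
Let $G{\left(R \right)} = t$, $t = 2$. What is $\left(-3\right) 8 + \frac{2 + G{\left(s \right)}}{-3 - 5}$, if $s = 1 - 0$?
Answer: $- \frac{49}{2} \approx -24.5$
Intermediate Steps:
$s = 1$ ($s = 1 + 0 = 1$)
$G{\left(R \right)} = 2$
$\left(-3\right) 8 + \frac{2 + G{\left(s \right)}}{-3 - 5} = \left(-3\right) 8 + \frac{2 + 2}{-3 - 5} = -24 + \frac{4}{-8} = -24 + 4 \left(- \frac{1}{8}\right) = -24 - \frac{1}{2} = - \frac{49}{2}$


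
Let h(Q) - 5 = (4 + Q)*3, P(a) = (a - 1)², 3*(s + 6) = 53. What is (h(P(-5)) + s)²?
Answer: 168100/9 ≈ 18678.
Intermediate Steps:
s = 35/3 (s = -6 + (⅓)*53 = -6 + 53/3 = 35/3 ≈ 11.667)
P(a) = (-1 + a)²
h(Q) = 17 + 3*Q (h(Q) = 5 + (4 + Q)*3 = 5 + (12 + 3*Q) = 17 + 3*Q)
(h(P(-5)) + s)² = ((17 + 3*(-1 - 5)²) + 35/3)² = ((17 + 3*(-6)²) + 35/3)² = ((17 + 3*36) + 35/3)² = ((17 + 108) + 35/3)² = (125 + 35/3)² = (410/3)² = 168100/9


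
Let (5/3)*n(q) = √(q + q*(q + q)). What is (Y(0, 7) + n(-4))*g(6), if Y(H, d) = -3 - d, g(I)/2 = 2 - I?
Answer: 80 - 48*√7/5 ≈ 54.601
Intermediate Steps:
g(I) = 4 - 2*I (g(I) = 2*(2 - I) = 4 - 2*I)
n(q) = 3*√(q + 2*q²)/5 (n(q) = 3*√(q + q*(q + q))/5 = 3*√(q + q*(2*q))/5 = 3*√(q + 2*q²)/5)
(Y(0, 7) + n(-4))*g(6) = ((-3 - 1*7) + 3*√(-4*(1 + 2*(-4)))/5)*(4 - 2*6) = ((-3 - 7) + 3*√(-4*(1 - 8))/5)*(4 - 12) = (-10 + 3*√(-4*(-7))/5)*(-8) = (-10 + 3*√28/5)*(-8) = (-10 + 3*(2*√7)/5)*(-8) = (-10 + 6*√7/5)*(-8) = 80 - 48*√7/5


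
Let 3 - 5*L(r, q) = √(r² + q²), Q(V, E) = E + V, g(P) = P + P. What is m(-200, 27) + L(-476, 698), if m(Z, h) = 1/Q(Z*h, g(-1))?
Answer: 16201/27010 - 2*√178445/5 ≈ -168.37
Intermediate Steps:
g(P) = 2*P
L(r, q) = ⅗ - √(q² + r²)/5 (L(r, q) = ⅗ - √(r² + q²)/5 = ⅗ - √(q² + r²)/5)
m(Z, h) = 1/(-2 + Z*h) (m(Z, h) = 1/(2*(-1) + Z*h) = 1/(-2 + Z*h))
m(-200, 27) + L(-476, 698) = 1/(-2 - 200*27) + (⅗ - √(698² + (-476)²)/5) = 1/(-2 - 5400) + (⅗ - √(487204 + 226576)/5) = 1/(-5402) + (⅗ - 2*√178445/5) = -1/5402 + (⅗ - 2*√178445/5) = 16201/27010 - 2*√178445/5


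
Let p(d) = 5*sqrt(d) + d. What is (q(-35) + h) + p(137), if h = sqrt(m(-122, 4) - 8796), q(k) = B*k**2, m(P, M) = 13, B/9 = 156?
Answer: 1720037 + 5*sqrt(137) + I*sqrt(8783) ≈ 1.7201e+6 + 93.718*I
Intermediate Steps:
B = 1404 (B = 9*156 = 1404)
q(k) = 1404*k**2
h = I*sqrt(8783) (h = sqrt(13 - 8796) = sqrt(-8783) = I*sqrt(8783) ≈ 93.718*I)
p(d) = d + 5*sqrt(d)
(q(-35) + h) + p(137) = (1404*(-35)**2 + I*sqrt(8783)) + (137 + 5*sqrt(137)) = (1404*1225 + I*sqrt(8783)) + (137 + 5*sqrt(137)) = (1719900 + I*sqrt(8783)) + (137 + 5*sqrt(137)) = 1720037 + 5*sqrt(137) + I*sqrt(8783)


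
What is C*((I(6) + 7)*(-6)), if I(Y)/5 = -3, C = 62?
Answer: 2976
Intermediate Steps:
I(Y) = -15 (I(Y) = 5*(-3) = -15)
C*((I(6) + 7)*(-6)) = 62*((-15 + 7)*(-6)) = 62*(-8*(-6)) = 62*48 = 2976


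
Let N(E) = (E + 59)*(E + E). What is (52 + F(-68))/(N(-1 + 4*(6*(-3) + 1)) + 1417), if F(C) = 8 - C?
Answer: 128/2797 ≈ 0.045763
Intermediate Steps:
N(E) = 2*E*(59 + E) (N(E) = (59 + E)*(2*E) = 2*E*(59 + E))
(52 + F(-68))/(N(-1 + 4*(6*(-3) + 1)) + 1417) = (52 + (8 - 1*(-68)))/(2*(-1 + 4*(6*(-3) + 1))*(59 + (-1 + 4*(6*(-3) + 1))) + 1417) = (52 + (8 + 68))/(2*(-1 + 4*(-18 + 1))*(59 + (-1 + 4*(-18 + 1))) + 1417) = (52 + 76)/(2*(-1 + 4*(-17))*(59 + (-1 + 4*(-17))) + 1417) = 128/(2*(-1 - 68)*(59 + (-1 - 68)) + 1417) = 128/(2*(-69)*(59 - 69) + 1417) = 128/(2*(-69)*(-10) + 1417) = 128/(1380 + 1417) = 128/2797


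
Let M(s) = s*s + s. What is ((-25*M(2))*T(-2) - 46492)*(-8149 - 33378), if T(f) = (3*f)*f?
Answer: 2005421884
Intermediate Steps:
M(s) = s + s**2 (M(s) = s**2 + s = s + s**2)
T(f) = 3*f**2
((-25*M(2))*T(-2) - 46492)*(-8149 - 33378) = ((-50*(1 + 2))*(3*(-2)**2) - 46492)*(-8149 - 33378) = ((-50*3)*(3*4) - 46492)*(-41527) = (-25*6*12 - 46492)*(-41527) = (-150*12 - 46492)*(-41527) = (-1800 - 46492)*(-41527) = -48292*(-41527) = 2005421884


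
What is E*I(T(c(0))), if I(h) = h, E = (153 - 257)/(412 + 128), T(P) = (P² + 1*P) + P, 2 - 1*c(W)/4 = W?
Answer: -416/27 ≈ -15.407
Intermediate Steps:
c(W) = 8 - 4*W
T(P) = P² + 2*P (T(P) = (P² + P) + P = (P + P²) + P = P² + 2*P)
E = -26/135 (E = -104/540 = -104*1/540 = -26/135 ≈ -0.19259)
E*I(T(c(0))) = -26*(8 - 4*0)*(2 + (8 - 4*0))/135 = -26*(8 + 0)*(2 + (8 + 0))/135 = -208*(2 + 8)/135 = -208*10/135 = -26/135*80 = -416/27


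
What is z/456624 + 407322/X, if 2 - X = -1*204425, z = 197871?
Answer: 75481058615/31115424816 ≈ 2.4258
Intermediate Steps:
X = 204427 (X = 2 - (-1)*204425 = 2 - 1*(-204425) = 2 + 204425 = 204427)
z/456624 + 407322/X = 197871/456624 + 407322/204427 = 197871*(1/456624) + 407322*(1/204427) = 65957/152208 + 407322/204427 = 75481058615/31115424816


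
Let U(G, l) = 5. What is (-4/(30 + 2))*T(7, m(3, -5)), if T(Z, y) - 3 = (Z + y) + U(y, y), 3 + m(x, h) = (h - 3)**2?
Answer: -19/2 ≈ -9.5000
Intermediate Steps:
m(x, h) = -3 + (-3 + h)**2 (m(x, h) = -3 + (h - 3)**2 = -3 + (-3 + h)**2)
T(Z, y) = 8 + Z + y (T(Z, y) = 3 + ((Z + y) + 5) = 3 + (5 + Z + y) = 8 + Z + y)
(-4/(30 + 2))*T(7, m(3, -5)) = (-4/(30 + 2))*(8 + 7 + (-3 + (-3 - 5)**2)) = (-4/32)*(8 + 7 + (-3 + (-8)**2)) = ((1/32)*(-4))*(8 + 7 + (-3 + 64)) = -(8 + 7 + 61)/8 = -1/8*76 = -19/2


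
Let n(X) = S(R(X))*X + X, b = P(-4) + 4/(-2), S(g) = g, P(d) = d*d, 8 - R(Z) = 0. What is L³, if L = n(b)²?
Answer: 4001504141376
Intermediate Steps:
R(Z) = 8 (R(Z) = 8 - 1*0 = 8 + 0 = 8)
P(d) = d²
b = 14 (b = (-4)² + 4/(-2) = 16 + 4*(-½) = 16 - 2 = 14)
n(X) = 9*X (n(X) = 8*X + X = 9*X)
L = 15876 (L = (9*14)² = 126² = 15876)
L³ = 15876³ = 4001504141376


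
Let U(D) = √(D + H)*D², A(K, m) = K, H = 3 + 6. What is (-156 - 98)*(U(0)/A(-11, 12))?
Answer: 0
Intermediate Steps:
H = 9
U(D) = D²*√(9 + D) (U(D) = √(D + 9)*D² = √(9 + D)*D² = D²*√(9 + D))
(-156 - 98)*(U(0)/A(-11, 12)) = (-156 - 98)*((0²*√(9 + 0))/(-11)) = -254*0*√9*(-1)/11 = -254*0*3*(-1)/11 = -0*(-1)/11 = -254*0 = 0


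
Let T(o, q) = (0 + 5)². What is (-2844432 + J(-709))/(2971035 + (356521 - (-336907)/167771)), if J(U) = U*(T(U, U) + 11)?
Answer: -53499487564/62029748287 ≈ -0.86248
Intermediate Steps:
T(o, q) = 25 (T(o, q) = 5² = 25)
J(U) = 36*U (J(U) = U*(25 + 11) = U*36 = 36*U)
(-2844432 + J(-709))/(2971035 + (356521 - (-336907)/167771)) = (-2844432 + 36*(-709))/(2971035 + (356521 - (-336907)/167771)) = (-2844432 - 25524)/(2971035 + (356521 - (-336907)/167771)) = -2869956/(2971035 + (356521 - 1*(-336907/167771))) = -2869956/(2971035 + (356521 + 336907/167771)) = -2869956/(2971035 + 59814221598/167771) = -2869956/558267734583/167771 = -2869956*167771/558267734583 = -53499487564/62029748287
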